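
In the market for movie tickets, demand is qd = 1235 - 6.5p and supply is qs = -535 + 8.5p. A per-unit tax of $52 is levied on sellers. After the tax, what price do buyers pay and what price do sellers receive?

Buyers pay 2212/15, sellers receive 1432/15

Pre-tax equilibrium: p* = 118, q* = 468.
Tax on sellers shifts supply to qs = -535 + 8.5(p − 52) = -977 + 8.5p.
1235 - 6.5p = -977 + 8.5p gives buyer price pb = 2212/15; sellers receive ps = 2212/15 − 52 = 1432/15.
New quantity: q = 1235 − 6.5(2212/15) = 4147/15.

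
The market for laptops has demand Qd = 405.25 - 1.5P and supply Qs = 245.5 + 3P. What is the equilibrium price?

P* = 35.5

Set Qd = Qs: 405.25 - 1.5P = 245.5 + 3P.
159.75 = 4.5P, so P* = 35.5.
Q* = 405.25 − 1.5(35.5) = 352.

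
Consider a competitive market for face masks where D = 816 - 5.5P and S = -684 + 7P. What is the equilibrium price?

P* = 120

Set D = S: 816 - 5.5P = -684 + 7P.
1500 = 12.5P, so P* = 120.
Q* = 816 − 5.5(120) = 156.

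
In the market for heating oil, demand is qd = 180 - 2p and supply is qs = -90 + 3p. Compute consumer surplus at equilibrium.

Consumer surplus = 1296

Equilibrium: 180 - 2p = -90 + 3p gives p* = 54, q* = 72.
Demand choke price (qd = 0): p = 90.
CS = ½(90 − 54)(72) = 1296.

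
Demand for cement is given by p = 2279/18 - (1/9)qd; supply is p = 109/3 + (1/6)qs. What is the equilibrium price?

Set the two price expressions equal: 2279/18 - (1/9)q = 109/3 + (1/6)q.
1625/18 = (5/18)q, so q* = 325.
p* = 2279/18 − (1/9)(325) = 90.5.

p* = 90.5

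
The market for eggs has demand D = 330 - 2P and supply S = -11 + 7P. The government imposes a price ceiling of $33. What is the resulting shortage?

Equilibrium price would be P* = 341/9, so the ceiling at 33 binds.
At P = 33: D = 330 − 2(33) = 264, S = -11 + 7(33) = 220.
Shortage = 264 − 220 = 44.

Shortage = 44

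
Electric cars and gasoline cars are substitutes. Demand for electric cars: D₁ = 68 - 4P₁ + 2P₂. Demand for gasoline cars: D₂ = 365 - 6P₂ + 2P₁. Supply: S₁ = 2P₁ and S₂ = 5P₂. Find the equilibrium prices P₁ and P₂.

P₁ = 739/31, P₂ = 1163/31

Market 1: 68 - 4P₁ + 2P₂ = 2P₁ → 6P₁ - 2P₂ = 68.
Market 2: 11P₂ - 2P₁ = 365.
Eliminating P₂: 11×(1) + 2×(2) gives 62P₁ = 1478, so P₁ = 739/31.
Back-substitute into (2): P₂ = (365 + 2×739/31) / 11 = 1163/31.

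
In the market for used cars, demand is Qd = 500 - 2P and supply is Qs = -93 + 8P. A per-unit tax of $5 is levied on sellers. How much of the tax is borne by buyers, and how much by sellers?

Buyers bear $4, sellers bear $1

Pre-tax equilibrium: P* = 59.3, Q* = 381.4.
Tax on sellers shifts supply to Qs = -93 + 8(P − 5) = -133 + 8P.
500 - 2P = -133 + 8P gives buyer price Pb = 63.3; sellers receive Ps = 63.3 − 5 = 58.3.
New quantity: Q = 500 − 2(63.3) = 373.4.
Buyer burden = 63.3 − 59.3 = 4; seller burden = 59.3 − 58.3 = 1.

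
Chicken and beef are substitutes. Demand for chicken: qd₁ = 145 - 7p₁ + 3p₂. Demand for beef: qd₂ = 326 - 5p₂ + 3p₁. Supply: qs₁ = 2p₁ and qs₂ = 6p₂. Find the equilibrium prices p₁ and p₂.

Market 1: 145 - 7p₁ + 3p₂ = 2p₁ → 9p₁ - 3p₂ = 145.
Market 2: 11p₂ - 3p₁ = 326.
Eliminating p₂: 11×(1) + 3×(2) gives 90p₁ = 2573, so p₁ = 2573/90.
Back-substitute into (2): p₂ = (326 + 3×2573/90) / 11 = 1123/30.

p₁ = 2573/90, p₂ = 1123/30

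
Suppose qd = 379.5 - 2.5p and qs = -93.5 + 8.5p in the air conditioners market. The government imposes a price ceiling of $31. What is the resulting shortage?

Equilibrium price would be p* = 43, so the ceiling at 31 binds.
At p = 31: qd = 379.5 − 2.5(31) = 302, qs = -93.5 + 8.5(31) = 170.
Shortage = 302 − 170 = 132.

Shortage = 132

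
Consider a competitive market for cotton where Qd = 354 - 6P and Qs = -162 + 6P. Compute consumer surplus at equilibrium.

Consumer surplus = 768

Equilibrium: 354 - 6P = -162 + 6P gives P* = 43, Q* = 96.
Demand choke price (Qd = 0): P = 59.
CS = ½(59 − 43)(96) = 768.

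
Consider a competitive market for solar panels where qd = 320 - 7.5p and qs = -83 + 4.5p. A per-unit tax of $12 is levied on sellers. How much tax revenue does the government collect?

Tax revenue = 412.5

Pre-tax equilibrium: p* = 403/12, q* = 68.125.
Tax on sellers shifts supply to qs = -83 + 4.5(p − 12) = -137 + 4.5p.
320 - 7.5p = -137 + 4.5p gives buyer price pb = 457/12; sellers receive ps = 457/12 − 12 = 313/12.
New quantity: q = 320 − 7.5(457/12) = 34.375.
Revenue = 12 × 34.375 = 412.5.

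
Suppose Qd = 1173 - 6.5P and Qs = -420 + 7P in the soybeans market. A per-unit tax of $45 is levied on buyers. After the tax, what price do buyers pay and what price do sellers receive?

Pre-tax equilibrium: P* = 118, Q* = 406.
Tax on buyers shifts demand to Qd = 1173 − 6.5(P + 45) = 880.5 - 6.5P.
880.5 - 6.5P = -420 + 7P gives seller price Ps = 289/3; buyers pay Pb = 289/3 + 45 = 424/3.
New quantity: Q = 1173 − 6.5(424/3) = 763/3.

Buyers pay 424/3, sellers receive 289/3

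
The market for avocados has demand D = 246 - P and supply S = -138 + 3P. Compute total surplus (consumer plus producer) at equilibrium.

Total surplus = 15000

Equilibrium: 246 - P = -138 + 3P gives P* = 96, Q* = 150.
Demand choke price: P = 246; supply starts at P = 46.
CS = ½(246 − 96)(150) = 11250; PS = ½(96 − 46)(150) = 3750.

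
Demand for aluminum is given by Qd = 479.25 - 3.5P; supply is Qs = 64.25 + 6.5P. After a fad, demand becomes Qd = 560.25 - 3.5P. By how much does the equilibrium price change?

Original equilibrium: P* = 41.5, Q* = 334.
New equilibrium: 560.25 - 3.5P = 64.25 + 6.5P, so 496 = 10P and P' = 49.6; Q' = 560.25 − 3.5(49.6) = 386.65.
Change in price: 49.6 − 41.5 = 8.1.

ΔP = 8.1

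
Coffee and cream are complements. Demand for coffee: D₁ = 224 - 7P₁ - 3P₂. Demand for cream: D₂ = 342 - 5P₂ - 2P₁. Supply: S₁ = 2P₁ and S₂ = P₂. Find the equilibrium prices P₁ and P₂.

Market 1: 224 - 7P₁ - 3P₂ = 2P₁ → 9P₁ + 3P₂ = 224.
Market 2: 6P₂ + 2P₁ = 342.
Eliminating P₂: 6×(1) − 3×(2) gives 48P₁ = 318, so P₁ = 6.625.
Back-substitute into (2): P₂ = (342 − 2×6.625) / 6 = 1315/24.

P₁ = 6.625, P₂ = 1315/24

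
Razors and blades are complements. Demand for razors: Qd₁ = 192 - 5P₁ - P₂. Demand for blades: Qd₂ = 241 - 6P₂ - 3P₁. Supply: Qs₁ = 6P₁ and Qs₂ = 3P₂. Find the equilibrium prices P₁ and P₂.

P₁ = 1487/96, P₂ = 2075/96

Market 1: 192 - 5P₁ - P₂ = 6P₁ → 11P₁ + P₂ = 192.
Market 2: 9P₂ + 3P₁ = 241.
Eliminating P₂: 9×(1) − 1×(2) gives 96P₁ = 1487, so P₁ = 1487/96.
Back-substitute into (2): P₂ = (241 − 3×1487/96) / 9 = 2075/96.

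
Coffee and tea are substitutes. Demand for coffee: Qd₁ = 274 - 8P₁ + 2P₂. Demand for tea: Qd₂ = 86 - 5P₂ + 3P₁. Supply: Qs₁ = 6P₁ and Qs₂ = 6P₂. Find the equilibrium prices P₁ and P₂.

P₁ = 1593/74, P₂ = 1013/74

Market 1: 274 - 8P₁ + 2P₂ = 6P₁ → 14P₁ - 2P₂ = 274.
Market 2: 11P₂ - 3P₁ = 86.
Eliminating P₂: 11×(1) + 2×(2) gives 148P₁ = 3186, so P₁ = 1593/74.
Back-substitute into (2): P₂ = (86 + 3×1593/74) / 11 = 1013/74.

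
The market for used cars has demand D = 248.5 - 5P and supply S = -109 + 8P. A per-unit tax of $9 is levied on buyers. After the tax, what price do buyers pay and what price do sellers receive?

Buyers pay 859/26, sellers receive 625/26

Pre-tax equilibrium: P* = 27.5, Q* = 111.
Tax on buyers shifts demand to D = 248.5 − 5(P + 9) = 203.5 - 5P.
203.5 - 5P = -109 + 8P gives seller price Ps = 625/26; buyers pay Pb = 625/26 + 9 = 859/26.
New quantity: Q = 248.5 − 5(859/26) = 1083/13.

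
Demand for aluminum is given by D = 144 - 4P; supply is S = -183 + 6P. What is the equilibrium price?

Set D = S: 144 - 4P = -183 + 6P.
327 = 10P, so P* = 32.7.
Q* = 144 − 4(32.7) = 13.2.

P* = 32.7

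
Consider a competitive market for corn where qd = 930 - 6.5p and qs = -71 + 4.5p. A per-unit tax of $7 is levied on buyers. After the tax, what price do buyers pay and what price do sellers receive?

Pre-tax equilibrium: p* = 91, q* = 338.5.
Tax on buyers shifts demand to qd = 930 − 6.5(p + 7) = 884.5 - 6.5p.
884.5 - 6.5p = -71 + 4.5p gives seller price ps = 1911/22; buyers pay pb = 1911/22 + 7 = 2065/22.
New quantity: q = 930 − 6.5(2065/22) = 14075/44.

Buyers pay 2065/22, sellers receive 1911/22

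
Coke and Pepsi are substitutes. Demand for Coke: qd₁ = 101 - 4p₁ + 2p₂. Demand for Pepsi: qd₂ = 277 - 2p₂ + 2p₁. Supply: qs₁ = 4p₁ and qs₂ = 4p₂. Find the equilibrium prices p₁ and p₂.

p₁ = 290/11, p₂ = 1209/22

Market 1: 101 - 4p₁ + 2p₂ = 4p₁ → 8p₁ - 2p₂ = 101.
Market 2: 6p₂ - 2p₁ = 277.
Eliminating p₂: 6×(1) + 2×(2) gives 44p₁ = 1160, so p₁ = 290/11.
Back-substitute into (2): p₂ = (277 + 2×290/11) / 6 = 1209/22.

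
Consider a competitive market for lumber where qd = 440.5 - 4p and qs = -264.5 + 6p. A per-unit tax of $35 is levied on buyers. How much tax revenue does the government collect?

Tax revenue = 2607.5

Pre-tax equilibrium: p* = 70.5, q* = 158.5.
Tax on buyers shifts demand to qd = 440.5 − 4(p + 35) = 300.5 - 4p.
300.5 - 4p = -264.5 + 6p gives seller price ps = 56.5; buyers pay pb = 56.5 + 35 = 91.5.
New quantity: q = 440.5 − 4(91.5) = 74.5.
Revenue = 35 × 74.5 = 2607.5.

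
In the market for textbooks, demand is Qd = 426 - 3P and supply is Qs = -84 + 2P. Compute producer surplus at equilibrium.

Equilibrium: 426 - 3P = -84 + 2P gives P* = 102, Q* = 120.
Supply starts at P = 42 (where Qs = 0).
PS = ½(102 − 42)(120) = 3600.

Producer surplus = 3600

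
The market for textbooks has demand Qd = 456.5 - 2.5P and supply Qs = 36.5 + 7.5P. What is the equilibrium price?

Set Qd = Qs: 456.5 - 2.5P = 36.5 + 7.5P.
420 = 10P, so P* = 42.
Q* = 456.5 − 2.5(42) = 351.5.

P* = 42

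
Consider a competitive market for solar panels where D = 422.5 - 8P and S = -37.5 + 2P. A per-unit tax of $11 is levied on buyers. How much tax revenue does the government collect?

Tax revenue = 405.9

Pre-tax equilibrium: P* = 46, Q* = 54.5.
Tax on buyers shifts demand to D = 422.5 − 8(P + 11) = 334.5 - 8P.
334.5 - 8P = -37.5 + 2P gives seller price Ps = 37.2; buyers pay Pb = 37.2 + 11 = 48.2.
New quantity: Q = 422.5 − 8(48.2) = 36.9.
Revenue = 11 × 36.9 = 405.9.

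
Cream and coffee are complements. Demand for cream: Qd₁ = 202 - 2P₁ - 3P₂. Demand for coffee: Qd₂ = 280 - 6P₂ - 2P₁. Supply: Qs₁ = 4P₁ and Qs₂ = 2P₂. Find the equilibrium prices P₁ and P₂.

P₁ = 388/21, P₂ = 638/21

Market 1: 202 - 2P₁ - 3P₂ = 4P₁ → 6P₁ + 3P₂ = 202.
Market 2: 8P₂ + 2P₁ = 280.
Eliminating P₂: 8×(1) − 3×(2) gives 42P₁ = 776, so P₁ = 388/21.
Back-substitute into (2): P₂ = (280 − 2×388/21) / 8 = 638/21.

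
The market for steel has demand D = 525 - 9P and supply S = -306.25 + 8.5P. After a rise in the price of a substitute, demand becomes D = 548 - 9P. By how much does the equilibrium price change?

Original equilibrium: P* = 47.5, Q* = 97.5.
New equilibrium: 548 - 9P = -306.25 + 8.5P, so 854.25 = 17.5P and P' = 3417/70; Q' = 548 − 9(3417/70) = 7607/70.
Change in price: 3417/70 − 47.5 = 46/35.

ΔP = 46/35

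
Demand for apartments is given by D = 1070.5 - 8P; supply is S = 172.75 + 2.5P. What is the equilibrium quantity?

Q* = 386.5

Set D = S: 1070.5 - 8P = 172.75 + 2.5P.
897.75 = 10.5P, so P* = 85.5.
Q* = 1070.5 − 8(85.5) = 386.5.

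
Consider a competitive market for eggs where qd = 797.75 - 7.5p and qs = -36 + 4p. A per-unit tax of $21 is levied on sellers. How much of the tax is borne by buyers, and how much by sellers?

Buyers bear 168/23, sellers bear 315/23

Pre-tax equilibrium: p* = 72.5, q* = 254.
Tax on sellers shifts supply to qs = -36 + 4(p − 21) = -120 + 4p.
797.75 - 7.5p = -120 + 4p gives buyer price pb = 3671/46; sellers receive ps = 3671/46 − 21 = 2705/46.
New quantity: q = 797.75 − 7.5(3671/46) = 4582/23.
Buyer burden = 3671/46 − 72.5 = 168/23; seller burden = 72.5 − 2705/46 = 315/23.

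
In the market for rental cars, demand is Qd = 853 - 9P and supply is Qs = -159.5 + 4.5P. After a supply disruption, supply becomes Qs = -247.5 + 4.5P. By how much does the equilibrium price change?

Original equilibrium: P* = 75, Q* = 178.
New equilibrium: 853 - 9P = -247.5 + 4.5P, so 1100.5 = 13.5P and P' = 2201/27; Q' = 853 − 9(2201/27) = 358/3.
Change in price: 2201/27 − 75 = 176/27.

ΔP = 176/27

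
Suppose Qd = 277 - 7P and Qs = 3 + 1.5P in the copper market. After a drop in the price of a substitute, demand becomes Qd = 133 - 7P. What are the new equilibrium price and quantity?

P' = 260/17, Q' = 441/17

Original equilibrium: P* = 548/17, Q* = 873/17.
New equilibrium: 133 - 7P = 3 + 1.5P, so 130 = 8.5P and P' = 260/17; Q' = 133 − 7(260/17) = 441/17.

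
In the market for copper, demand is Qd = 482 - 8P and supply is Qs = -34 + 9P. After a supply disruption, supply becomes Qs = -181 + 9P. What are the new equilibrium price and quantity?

Original equilibrium: P* = 516/17, Q* = 4066/17.
New equilibrium: 482 - 8P = -181 + 9P, so 663 = 17P and P' = 39; Q' = 482 − 8(39) = 170.

P' = 39, Q' = 170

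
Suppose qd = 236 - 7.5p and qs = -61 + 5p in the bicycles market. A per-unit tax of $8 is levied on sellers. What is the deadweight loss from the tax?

Deadweight loss = 96

Pre-tax equilibrium: p* = 23.76, q* = 57.8.
Tax on sellers shifts supply to qs = -61 + 5(p − 8) = -101 + 5p.
236 - 7.5p = -101 + 5p gives buyer price pb = 26.96; sellers receive ps = 26.96 − 8 = 18.96.
New quantity: q = 236 − 7.5(26.96) = 33.8.
DWL = ½ × 8 × (57.8 − 33.8) = 96.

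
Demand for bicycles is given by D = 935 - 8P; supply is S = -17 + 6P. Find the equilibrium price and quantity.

Set D = S: 935 - 8P = -17 + 6P.
952 = 14P, so P* = 68.
Q* = 935 − 8(68) = 391.

P* = 68, Q* = 391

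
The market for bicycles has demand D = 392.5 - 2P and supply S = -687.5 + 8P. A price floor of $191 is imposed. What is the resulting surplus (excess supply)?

Surplus = 830

Equilibrium price would be P* = 108, so the floor at 191 binds.
At P = 191: D = 10.5, S = 840.5.
Surplus = 840.5 − 10.5 = 830.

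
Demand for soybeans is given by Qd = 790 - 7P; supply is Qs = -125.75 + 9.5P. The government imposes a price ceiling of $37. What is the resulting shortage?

Shortage = 305.25

Equilibrium price would be P* = 55.5, so the ceiling at 37 binds.
At P = 37: Qd = 790 − 7(37) = 531, Qs = -125.75 + 9.5(37) = 225.75.
Shortage = 531 − 225.75 = 305.25.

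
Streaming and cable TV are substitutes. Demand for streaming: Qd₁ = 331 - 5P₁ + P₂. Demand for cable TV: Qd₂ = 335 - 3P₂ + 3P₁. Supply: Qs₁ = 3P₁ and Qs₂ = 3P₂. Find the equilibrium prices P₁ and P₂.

Market 1: 331 - 5P₁ + P₂ = 3P₁ → 8P₁ - P₂ = 331.
Market 2: 6P₂ - 3P₁ = 335.
Eliminating P₂: 6×(1) + 1×(2) gives 45P₁ = 2321, so P₁ = 2321/45.
Back-substitute into (2): P₂ = (335 + 3×2321/45) / 6 = 3673/45.

P₁ = 2321/45, P₂ = 3673/45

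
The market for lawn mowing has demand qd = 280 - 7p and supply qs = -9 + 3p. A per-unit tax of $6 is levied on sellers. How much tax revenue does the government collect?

Tax revenue = 390.6

Pre-tax equilibrium: p* = 28.9, q* = 77.7.
Tax on sellers shifts supply to qs = -9 + 3(p − 6) = -27 + 3p.
280 - 7p = -27 + 3p gives buyer price pb = 30.7; sellers receive ps = 30.7 − 6 = 24.7.
New quantity: q = 280 − 7(30.7) = 65.1.
Revenue = 6 × 65.1 = 390.6.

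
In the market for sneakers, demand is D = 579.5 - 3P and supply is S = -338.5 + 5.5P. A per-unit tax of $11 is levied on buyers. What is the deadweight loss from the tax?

Pre-tax equilibrium: P* = 108, Q* = 255.5.
Tax on buyers shifts demand to D = 579.5 − 3(P + 11) = 546.5 - 3P.
546.5 - 3P = -338.5 + 5.5P gives seller price Ps = 1770/17; buyers pay Pb = 1770/17 + 11 = 1957/17.
New quantity: Q = 579.5 − 3(1957/17) = 7961/34.
DWL = ½ × 11 × (255.5 − 7961/34) = 3993/34.

Deadweight loss = 3993/34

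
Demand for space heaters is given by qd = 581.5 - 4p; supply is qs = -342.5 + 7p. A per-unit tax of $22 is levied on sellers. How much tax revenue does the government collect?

Tax revenue = 4169

Pre-tax equilibrium: p* = 84, q* = 245.5.
Tax on sellers shifts supply to qs = -342.5 + 7(p − 22) = -496.5 + 7p.
581.5 - 4p = -496.5 + 7p gives buyer price pb = 98; sellers receive ps = 98 − 22 = 76.
New quantity: q = 581.5 − 4(98) = 189.5.
Revenue = 22 × 189.5 = 4169.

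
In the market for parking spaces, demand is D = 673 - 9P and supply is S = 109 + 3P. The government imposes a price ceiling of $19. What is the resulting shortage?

Shortage = 336

Equilibrium price would be P* = 47, so the ceiling at 19 binds.
At P = 19: D = 673 − 9(19) = 502, S = 109 + 3(19) = 166.
Shortage = 502 − 166 = 336.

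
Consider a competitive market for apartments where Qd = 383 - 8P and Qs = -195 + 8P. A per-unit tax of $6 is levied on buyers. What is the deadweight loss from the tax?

Deadweight loss = 72

Pre-tax equilibrium: P* = 36.125, Q* = 94.
Tax on buyers shifts demand to Qd = 383 − 8(P + 6) = 335 - 8P.
335 - 8P = -195 + 8P gives seller price Ps = 33.125; buyers pay Pb = 33.125 + 6 = 39.125.
New quantity: Q = 383 − 8(39.125) = 70.
DWL = ½ × 6 × (94 − 70) = 72.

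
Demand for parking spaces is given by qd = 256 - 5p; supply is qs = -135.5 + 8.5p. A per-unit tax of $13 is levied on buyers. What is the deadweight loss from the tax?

Deadweight loss = 14365/54

Pre-tax equilibrium: p* = 29, q* = 111.
Tax on buyers shifts demand to qd = 256 − 5(p + 13) = 191 - 5p.
191 - 5p = -135.5 + 8.5p gives seller price ps = 653/27; buyers pay pb = 653/27 + 13 = 1004/27.
New quantity: q = 256 − 5(1004/27) = 1892/27.
DWL = ½ × 13 × (111 − 1892/27) = 14365/54.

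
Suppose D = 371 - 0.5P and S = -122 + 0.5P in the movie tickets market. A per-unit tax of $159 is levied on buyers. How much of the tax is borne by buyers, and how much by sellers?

Buyers bear $79.5, sellers bear $79.5

Pre-tax equilibrium: P* = 493, Q* = 124.5.
Tax on buyers shifts demand to D = 371 − 0.5(P + 159) = 291.5 - 0.5P.
291.5 - 0.5P = -122 + 0.5P gives seller price Ps = 413.5; buyers pay Pb = 413.5 + 159 = 572.5.
New quantity: Q = 371 − 0.5(572.5) = 84.75.
Buyer burden = 572.5 − 493 = 79.5; seller burden = 493 − 413.5 = 79.5.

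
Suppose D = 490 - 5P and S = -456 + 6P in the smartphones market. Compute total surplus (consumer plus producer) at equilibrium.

Equilibrium: 490 - 5P = -456 + 6P gives P* = 86, Q* = 60.
Demand choke price: P = 98; supply starts at P = 76.
CS = ½(98 − 86)(60) = 360; PS = ½(86 − 76)(60) = 300.

Total surplus = 660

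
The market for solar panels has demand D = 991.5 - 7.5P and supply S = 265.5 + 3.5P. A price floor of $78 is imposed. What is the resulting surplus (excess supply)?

Surplus = 132

Equilibrium price would be P* = 66, so the floor at 78 binds.
At P = 78: D = 406.5, S = 538.5.
Surplus = 538.5 − 406.5 = 132.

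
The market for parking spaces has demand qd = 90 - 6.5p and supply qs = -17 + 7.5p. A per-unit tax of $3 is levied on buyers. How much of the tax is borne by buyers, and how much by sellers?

Pre-tax equilibrium: p* = 107/14, q* = 1129/28.
Tax on buyers shifts demand to qd = 90 − 6.5(p + 3) = 70.5 - 6.5p.
70.5 - 6.5p = -17 + 7.5p gives seller price ps = 6.25; buyers pay pb = 6.25 + 3 = 9.25.
New quantity: q = 90 − 6.5(9.25) = 29.875.
Buyer burden = 9.25 − 107/14 = 45/28; seller burden = 107/14 − 6.25 = 39/28.

Buyers bear 45/28, sellers bear 39/28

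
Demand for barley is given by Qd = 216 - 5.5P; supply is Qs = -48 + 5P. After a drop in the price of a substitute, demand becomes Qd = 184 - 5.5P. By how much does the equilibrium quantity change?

ΔQ = -320/21

Original equilibrium: P* = 176/7, Q* = 544/7.
New equilibrium: 184 - 5.5P = -48 + 5P, so 232 = 10.5P and P' = 464/21; Q' = 184 − 5.5(464/21) = 1312/21.
Change in quantity: 1312/21 − 544/7 = -320/21.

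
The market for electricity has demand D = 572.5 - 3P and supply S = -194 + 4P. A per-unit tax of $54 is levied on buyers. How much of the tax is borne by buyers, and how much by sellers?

Buyers bear 216/7, sellers bear 162/7

Pre-tax equilibrium: P* = 109.5, Q* = 244.
Tax on buyers shifts demand to D = 572.5 − 3(P + 54) = 410.5 - 3P.
410.5 - 3P = -194 + 4P gives seller price Ps = 1209/14; buyers pay Pb = 1209/14 + 54 = 1965/14.
New quantity: Q = 572.5 − 3(1965/14) = 1060/7.
Buyer burden = 1965/14 − 109.5 = 216/7; seller burden = 109.5 − 1209/14 = 162/7.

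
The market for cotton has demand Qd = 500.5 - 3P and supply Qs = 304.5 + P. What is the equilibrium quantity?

Q* = 353.5

Set Qd = Qs: 500.5 - 3P = 304.5 + P.
196 = 4P, so P* = 49.
Q* = 500.5 − 3(49) = 353.5.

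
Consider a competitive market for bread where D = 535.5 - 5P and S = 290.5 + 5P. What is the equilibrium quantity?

Set D = S: 535.5 - 5P = 290.5 + 5P.
245 = 10P, so P* = 24.5.
Q* = 535.5 − 5(24.5) = 413.

Q* = 413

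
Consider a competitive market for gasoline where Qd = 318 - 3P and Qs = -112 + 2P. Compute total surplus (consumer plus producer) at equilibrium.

Total surplus = 1500

Equilibrium: 318 - 3P = -112 + 2P gives P* = 86, Q* = 60.
Demand choke price: P = 106; supply starts at P = 56.
CS = ½(106 − 86)(60) = 600; PS = ½(86 − 56)(60) = 900.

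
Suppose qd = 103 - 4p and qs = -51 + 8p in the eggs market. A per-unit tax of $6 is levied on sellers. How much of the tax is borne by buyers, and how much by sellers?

Pre-tax equilibrium: p* = 77/6, q* = 155/3.
Tax on sellers shifts supply to qs = -51 + 8(p − 6) = -99 + 8p.
103 - 4p = -99 + 8p gives buyer price pb = 101/6; sellers receive ps = 101/6 − 6 = 65/6.
New quantity: q = 103 − 4(101/6) = 107/3.
Buyer burden = 101/6 − 77/6 = 4; seller burden = 77/6 − 65/6 = 2.

Buyers bear $4, sellers bear $2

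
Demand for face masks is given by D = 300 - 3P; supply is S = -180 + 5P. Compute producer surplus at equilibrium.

Producer surplus = 1440

Equilibrium: 300 - 3P = -180 + 5P gives P* = 60, Q* = 120.
Supply starts at P = 36 (where S = 0).
PS = ½(60 − 36)(120) = 1440.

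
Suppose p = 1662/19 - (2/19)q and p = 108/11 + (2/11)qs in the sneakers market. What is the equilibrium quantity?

Set the two price expressions equal: 1662/19 - (2/19)q = 108/11 + (2/11)q.
16230/209 = (60/209)q, so q* = 270.5.
p* = 1662/19 − (2/19)(270.5) = 59.

q* = 270.5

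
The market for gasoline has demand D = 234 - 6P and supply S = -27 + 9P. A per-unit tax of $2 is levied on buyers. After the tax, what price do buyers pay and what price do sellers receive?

Buyers pay $18.6, sellers receive $16.6

Pre-tax equilibrium: P* = 17.4, Q* = 129.6.
Tax on buyers shifts demand to D = 234 − 6(P + 2) = 222 - 6P.
222 - 6P = -27 + 9P gives seller price Ps = 16.6; buyers pay Pb = 16.6 + 2 = 18.6.
New quantity: Q = 234 − 6(18.6) = 122.4.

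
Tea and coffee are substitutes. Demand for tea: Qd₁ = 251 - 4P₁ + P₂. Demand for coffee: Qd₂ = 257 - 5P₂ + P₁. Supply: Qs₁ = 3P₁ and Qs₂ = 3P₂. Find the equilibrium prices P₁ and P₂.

P₁ = 453/11, P₂ = 410/11

Market 1: 251 - 4P₁ + P₂ = 3P₁ → 7P₁ - P₂ = 251.
Market 2: 8P₂ - P₁ = 257.
Eliminating P₂: 8×(1) + 1×(2) gives 55P₁ = 2265, so P₁ = 453/11.
Back-substitute into (2): P₂ = (257 + 1×453/11) / 8 = 410/11.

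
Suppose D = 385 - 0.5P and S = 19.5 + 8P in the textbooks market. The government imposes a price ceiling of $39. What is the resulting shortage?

Shortage = 34

Equilibrium price would be P* = 43, so the ceiling at 39 binds.
At P = 39: D = 385 − 0.5(39) = 365.5, S = 19.5 + 8(39) = 331.5.
Shortage = 365.5 − 331.5 = 34.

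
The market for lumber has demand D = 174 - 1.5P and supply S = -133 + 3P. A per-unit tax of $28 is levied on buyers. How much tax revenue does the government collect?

Tax revenue = 3668/3

Pre-tax equilibrium: P* = 614/9, Q* = 215/3.
Tax on buyers shifts demand to D = 174 − 1.5(P + 28) = 132 - 1.5P.
132 - 1.5P = -133 + 3P gives seller price Ps = 530/9; buyers pay Pb = 530/9 + 28 = 782/9.
New quantity: Q = 174 − 1.5(782/9) = 131/3.
Revenue = 28 × 131/3 = 3668/3.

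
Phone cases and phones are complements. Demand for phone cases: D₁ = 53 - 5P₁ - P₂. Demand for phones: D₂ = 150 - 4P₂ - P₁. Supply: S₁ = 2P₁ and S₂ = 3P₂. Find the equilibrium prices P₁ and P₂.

Market 1: 53 - 5P₁ - P₂ = 2P₁ → 7P₁ + P₂ = 53.
Market 2: 7P₂ + P₁ = 150.
Eliminating P₂: 7×(1) − 1×(2) gives 48P₁ = 221, so P₁ = 221/48.
Back-substitute into (2): P₂ = (150 − 1×221/48) / 7 = 997/48.

P₁ = 221/48, P₂ = 997/48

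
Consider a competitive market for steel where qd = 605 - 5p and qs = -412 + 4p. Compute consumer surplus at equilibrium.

Equilibrium: 605 - 5p = -412 + 4p gives p* = 113, q* = 40.
Demand choke price (qd = 0): p = 121.
CS = ½(121 − 113)(40) = 160.

Consumer surplus = 160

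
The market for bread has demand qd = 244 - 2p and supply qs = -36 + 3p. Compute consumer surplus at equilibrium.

Consumer surplus = 4356

Equilibrium: 244 - 2p = -36 + 3p gives p* = 56, q* = 132.
Demand choke price (qd = 0): p = 122.
CS = ½(122 − 56)(132) = 4356.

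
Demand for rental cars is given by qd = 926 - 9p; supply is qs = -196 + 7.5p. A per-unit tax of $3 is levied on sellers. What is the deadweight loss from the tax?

Deadweight loss = 405/22

Pre-tax equilibrium: p* = 68, q* = 314.
Tax on sellers shifts supply to qs = -196 + 7.5(p − 3) = -218.5 + 7.5p.
926 - 9p = -218.5 + 7.5p gives buyer price pb = 763/11; sellers receive ps = 763/11 − 3 = 730/11.
New quantity: q = 926 − 9(763/11) = 3319/11.
DWL = ½ × 3 × (314 − 3319/11) = 405/22.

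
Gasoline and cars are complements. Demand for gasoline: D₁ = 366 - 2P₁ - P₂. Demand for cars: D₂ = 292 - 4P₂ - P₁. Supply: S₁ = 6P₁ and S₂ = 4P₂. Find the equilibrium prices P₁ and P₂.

Market 1: 366 - 2P₁ - P₂ = 6P₁ → 8P₁ + P₂ = 366.
Market 2: 8P₂ + P₁ = 292.
Eliminating P₂: 8×(1) − 1×(2) gives 63P₁ = 2636, so P₁ = 2636/63.
Back-substitute into (2): P₂ = (292 − 1×2636/63) / 8 = 1970/63.

P₁ = 2636/63, P₂ = 1970/63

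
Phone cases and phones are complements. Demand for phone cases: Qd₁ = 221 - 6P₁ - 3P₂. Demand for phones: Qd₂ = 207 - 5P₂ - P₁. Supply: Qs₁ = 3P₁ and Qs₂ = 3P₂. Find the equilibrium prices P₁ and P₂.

Market 1: 221 - 6P₁ - 3P₂ = 3P₁ → 9P₁ + 3P₂ = 221.
Market 2: 8P₂ + P₁ = 207.
Eliminating P₂: 8×(1) − 3×(2) gives 69P₁ = 1147, so P₁ = 1147/69.
Back-substitute into (2): P₂ = (207 − 1×1147/69) / 8 = 1642/69.

P₁ = 1147/69, P₂ = 1642/69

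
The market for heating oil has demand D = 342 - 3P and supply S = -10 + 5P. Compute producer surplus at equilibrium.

Producer surplus = 4410

Equilibrium: 342 - 3P = -10 + 5P gives P* = 44, Q* = 210.
Supply starts at P = 2 (where S = 0).
PS = ½(44 − 2)(210) = 4410.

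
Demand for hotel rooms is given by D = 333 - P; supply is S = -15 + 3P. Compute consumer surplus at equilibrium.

Equilibrium: 333 - P = -15 + 3P gives P* = 87, Q* = 246.
Demand choke price (D = 0): P = 333.
CS = ½(333 − 87)(246) = 30258.

Consumer surplus = 30258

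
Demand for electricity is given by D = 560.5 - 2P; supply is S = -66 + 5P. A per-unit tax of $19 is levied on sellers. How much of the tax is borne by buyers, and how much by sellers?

Buyers bear 95/7, sellers bear 38/7

Pre-tax equilibrium: P* = 89.5, Q* = 381.5.
Tax on sellers shifts supply to S = -66 + 5(P − 19) = -161 + 5P.
560.5 - 2P = -161 + 5P gives buyer price Pb = 1443/14; sellers receive Ps = 1443/14 − 19 = 1177/14.
New quantity: Q = 560.5 − 2(1443/14) = 4961/14.
Buyer burden = 1443/14 − 89.5 = 95/7; seller burden = 89.5 − 1177/14 = 38/7.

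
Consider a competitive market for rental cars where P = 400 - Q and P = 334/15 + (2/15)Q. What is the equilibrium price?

Set the two price expressions equal: 400 - Q = 334/15 + (2/15)Q.
5666/15 = (17/15)Q, so Q* = 5666/17.
P* = 400 − (1)(5666/17) = 1134/17.

P* = 1134/17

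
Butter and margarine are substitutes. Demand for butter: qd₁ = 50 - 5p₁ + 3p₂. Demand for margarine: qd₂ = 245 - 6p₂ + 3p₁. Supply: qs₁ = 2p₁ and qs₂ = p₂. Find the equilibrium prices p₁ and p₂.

p₁ = 27.125, p₂ = 46.625

Market 1: 50 - 5p₁ + 3p₂ = 2p₁ → 7p₁ - 3p₂ = 50.
Market 2: 7p₂ - 3p₁ = 245.
Eliminating p₂: 7×(1) + 3×(2) gives 40p₁ = 1085, so p₁ = 27.125.
Back-substitute into (2): p₂ = (245 + 3×27.125) / 7 = 46.625.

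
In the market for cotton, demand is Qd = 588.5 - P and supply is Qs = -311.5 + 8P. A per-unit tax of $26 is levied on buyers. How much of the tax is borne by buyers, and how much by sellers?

Pre-tax equilibrium: P* = 100, Q* = 488.5.
Tax on buyers shifts demand to Qd = 588.5 − 1(P + 26) = 562.5 - P.
562.5 - P = -311.5 + 8P gives seller price Ps = 874/9; buyers pay Pb = 874/9 + 26 = 1108/9.
New quantity: Q = 588.5 − 1(1108/9) = 8377/18.
Buyer burden = 1108/9 − 100 = 208/9; seller burden = 100 − 874/9 = 26/9.

Buyers bear 208/9, sellers bear 26/9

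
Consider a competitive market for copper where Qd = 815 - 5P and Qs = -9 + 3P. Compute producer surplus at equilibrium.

Equilibrium: 815 - 5P = -9 + 3P gives P* = 103, Q* = 300.
Supply starts at P = 3 (where Qs = 0).
PS = ½(103 − 3)(300) = 15000.

Producer surplus = 15000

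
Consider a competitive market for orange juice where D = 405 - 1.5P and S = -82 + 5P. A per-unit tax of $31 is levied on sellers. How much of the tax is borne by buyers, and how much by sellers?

Buyers bear 310/13, sellers bear 93/13

Pre-tax equilibrium: P* = 974/13, Q* = 3804/13.
Tax on sellers shifts supply to S = -82 + 5(P − 31) = -237 + 5P.
405 - 1.5P = -237 + 5P gives buyer price Pb = 1284/13; sellers receive Ps = 1284/13 − 31 = 881/13.
New quantity: Q = 405 − 1.5(1284/13) = 3339/13.
Buyer burden = 1284/13 − 974/13 = 310/13; seller burden = 974/13 − 881/13 = 93/13.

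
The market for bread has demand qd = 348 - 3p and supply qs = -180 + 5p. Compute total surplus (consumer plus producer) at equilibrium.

Equilibrium: 348 - 3p = -180 + 5p gives p* = 66, q* = 150.
Demand choke price: p = 116; supply starts at p = 36.
CS = ½(116 − 66)(150) = 3750; PS = ½(66 − 36)(150) = 2250.

Total surplus = 6000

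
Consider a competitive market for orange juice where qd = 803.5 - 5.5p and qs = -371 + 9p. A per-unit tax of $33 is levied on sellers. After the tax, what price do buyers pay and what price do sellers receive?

Pre-tax equilibrium: p* = 81, q* = 358.
Tax on sellers shifts supply to qs = -371 + 9(p − 33) = -668 + 9p.
803.5 - 5.5p = -668 + 9p gives buyer price pb = 2943/29; sellers receive ps = 2943/29 − 33 = 1986/29.
New quantity: q = 803.5 − 5.5(2943/29) = 7115/29.

Buyers pay 2943/29, sellers receive 1986/29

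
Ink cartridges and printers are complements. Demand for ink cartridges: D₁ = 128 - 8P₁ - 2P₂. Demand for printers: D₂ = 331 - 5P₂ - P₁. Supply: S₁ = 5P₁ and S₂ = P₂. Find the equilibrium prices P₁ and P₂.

P₁ = 53/38, P₂ = 4175/76

Market 1: 128 - 8P₁ - 2P₂ = 5P₁ → 13P₁ + 2P₂ = 128.
Market 2: 6P₂ + P₁ = 331.
Eliminating P₂: 6×(1) − 2×(2) gives 76P₁ = 106, so P₁ = 53/38.
Back-substitute into (2): P₂ = (331 − 1×53/38) / 6 = 4175/76.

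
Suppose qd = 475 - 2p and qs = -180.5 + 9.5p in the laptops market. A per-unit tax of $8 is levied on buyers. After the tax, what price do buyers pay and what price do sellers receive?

Pre-tax equilibrium: p* = 57, q* = 361.
Tax on buyers shifts demand to qd = 475 − 2(p + 8) = 459 - 2p.
459 - 2p = -180.5 + 9.5p gives seller price ps = 1279/23; buyers pay pb = 1279/23 + 8 = 1463/23.
New quantity: q = 475 − 2(1463/23) = 7999/23.

Buyers pay 1463/23, sellers receive 1279/23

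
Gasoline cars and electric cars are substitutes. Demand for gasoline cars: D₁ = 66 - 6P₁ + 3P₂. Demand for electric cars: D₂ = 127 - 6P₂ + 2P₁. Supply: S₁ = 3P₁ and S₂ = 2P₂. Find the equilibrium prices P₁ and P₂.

Market 1: 66 - 6P₁ + 3P₂ = 3P₁ → 9P₁ - 3P₂ = 66.
Market 2: 8P₂ - 2P₁ = 127.
Eliminating P₂: 8×(1) + 3×(2) gives 66P₁ = 909, so P₁ = 303/22.
Back-substitute into (2): P₂ = (127 + 2×303/22) / 8 = 425/22.

P₁ = 303/22, P₂ = 425/22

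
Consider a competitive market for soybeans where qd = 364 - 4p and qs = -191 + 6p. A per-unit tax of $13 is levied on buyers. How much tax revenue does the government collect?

Tax revenue = 1440.4

Pre-tax equilibrium: p* = 55.5, q* = 142.
Tax on buyers shifts demand to qd = 364 − 4(p + 13) = 312 - 4p.
312 - 4p = -191 + 6p gives seller price ps = 50.3; buyers pay pb = 50.3 + 13 = 63.3.
New quantity: q = 364 − 4(63.3) = 110.8.
Revenue = 13 × 110.8 = 1440.4.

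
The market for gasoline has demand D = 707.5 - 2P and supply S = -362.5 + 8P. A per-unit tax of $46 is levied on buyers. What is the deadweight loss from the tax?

Deadweight loss = 1692.8

Pre-tax equilibrium: P* = 107, Q* = 493.5.
Tax on buyers shifts demand to D = 707.5 − 2(P + 46) = 615.5 - 2P.
615.5 - 2P = -362.5 + 8P gives seller price Ps = 97.8; buyers pay Pb = 97.8 + 46 = 143.8.
New quantity: Q = 707.5 − 2(143.8) = 419.9.
DWL = ½ × 46 × (493.5 − 419.9) = 1692.8.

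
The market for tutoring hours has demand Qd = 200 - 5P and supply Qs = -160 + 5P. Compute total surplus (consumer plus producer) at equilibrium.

Total surplus = 80

Equilibrium: 200 - 5P = -160 + 5P gives P* = 36, Q* = 20.
Demand choke price: P = 40; supply starts at P = 32.
CS = ½(40 − 36)(20) = 40; PS = ½(36 − 32)(20) = 40.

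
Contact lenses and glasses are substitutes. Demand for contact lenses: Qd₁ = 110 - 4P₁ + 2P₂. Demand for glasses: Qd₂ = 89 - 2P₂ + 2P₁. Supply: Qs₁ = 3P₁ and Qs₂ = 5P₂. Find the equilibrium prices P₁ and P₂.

Market 1: 110 - 4P₁ + 2P₂ = 3P₁ → 7P₁ - 2P₂ = 110.
Market 2: 7P₂ - 2P₁ = 89.
Eliminating P₂: 7×(1) + 2×(2) gives 45P₁ = 948, so P₁ = 316/15.
Back-substitute into (2): P₂ = (89 + 2×316/15) / 7 = 281/15.

P₁ = 316/15, P₂ = 281/15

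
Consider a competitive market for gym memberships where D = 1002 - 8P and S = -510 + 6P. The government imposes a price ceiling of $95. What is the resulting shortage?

Equilibrium price would be P* = 108, so the ceiling at 95 binds.
At P = 95: D = 1002 − 8(95) = 242, S = -510 + 6(95) = 60.
Shortage = 242 − 60 = 182.

Shortage = 182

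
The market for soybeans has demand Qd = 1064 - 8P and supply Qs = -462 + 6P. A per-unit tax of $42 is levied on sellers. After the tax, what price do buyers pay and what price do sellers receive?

Pre-tax equilibrium: P* = 109, Q* = 192.
Tax on sellers shifts supply to Qs = -462 + 6(P − 42) = -714 + 6P.
1064 - 8P = -714 + 6P gives buyer price Pb = 127; sellers receive Ps = 127 − 42 = 85.
New quantity: Q = 1064 − 8(127) = 48.

Buyers pay $127, sellers receive $85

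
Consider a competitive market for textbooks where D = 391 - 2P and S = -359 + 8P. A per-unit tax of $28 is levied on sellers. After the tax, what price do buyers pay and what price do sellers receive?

Pre-tax equilibrium: P* = 75, Q* = 241.
Tax on sellers shifts supply to S = -359 + 8(P − 28) = -583 + 8P.
391 - 2P = -583 + 8P gives buyer price Pb = 97.4; sellers receive Ps = 97.4 − 28 = 69.4.
New quantity: Q = 391 − 2(97.4) = 196.2.

Buyers pay $97.4, sellers receive $69.4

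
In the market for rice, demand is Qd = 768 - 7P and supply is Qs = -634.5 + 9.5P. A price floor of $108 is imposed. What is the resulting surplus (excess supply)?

Surplus = 379.5

Equilibrium price would be P* = 85, so the floor at 108 binds.
At P = 108: Qd = 12, Qs = 391.5.
Surplus = 391.5 − 12 = 379.5.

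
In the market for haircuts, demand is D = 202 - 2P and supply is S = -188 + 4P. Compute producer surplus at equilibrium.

Producer surplus = 648

Equilibrium: 202 - 2P = -188 + 4P gives P* = 65, Q* = 72.
Supply starts at P = 47 (where S = 0).
PS = ½(65 − 47)(72) = 648.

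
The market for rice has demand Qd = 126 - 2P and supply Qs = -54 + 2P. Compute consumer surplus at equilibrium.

Equilibrium: 126 - 2P = -54 + 2P gives P* = 45, Q* = 36.
Demand choke price (Qd = 0): P = 63.
CS = ½(63 − 45)(36) = 324.

Consumer surplus = 324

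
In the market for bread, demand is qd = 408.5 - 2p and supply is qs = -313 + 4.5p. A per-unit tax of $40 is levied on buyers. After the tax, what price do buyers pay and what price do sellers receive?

Pre-tax equilibrium: p* = 111, q* = 186.5.
Tax on buyers shifts demand to qd = 408.5 − 2(p + 40) = 328.5 - 2p.
328.5 - 2p = -313 + 4.5p gives seller price ps = 1283/13; buyers pay pb = 1283/13 + 40 = 1803/13.
New quantity: q = 408.5 − 2(1803/13) = 3409/26.

Buyers pay 1803/13, sellers receive 1283/13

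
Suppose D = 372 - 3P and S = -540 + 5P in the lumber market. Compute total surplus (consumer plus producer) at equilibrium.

Equilibrium: 372 - 3P = -540 + 5P gives P* = 114, Q* = 30.
Demand choke price: P = 124; supply starts at P = 108.
CS = ½(124 − 114)(30) = 150; PS = ½(114 − 108)(30) = 90.

Total surplus = 240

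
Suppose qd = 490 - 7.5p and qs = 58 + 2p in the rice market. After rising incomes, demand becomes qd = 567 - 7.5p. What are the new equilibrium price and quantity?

p' = 1018/19, q' = 3138/19

Original equilibrium: p* = 864/19, q* = 2830/19.
New equilibrium: 567 - 7.5p = 58 + 2p, so 509 = 9.5p and p' = 1018/19; q' = 567 − 7.5(1018/19) = 3138/19.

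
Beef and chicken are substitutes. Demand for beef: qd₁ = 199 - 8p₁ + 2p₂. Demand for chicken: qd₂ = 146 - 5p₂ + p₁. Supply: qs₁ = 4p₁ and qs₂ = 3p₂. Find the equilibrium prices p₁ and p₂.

Market 1: 199 - 8p₁ + 2p₂ = 4p₁ → 12p₁ - 2p₂ = 199.
Market 2: 8p₂ - p₁ = 146.
Eliminating p₂: 8×(1) + 2×(2) gives 94p₁ = 1884, so p₁ = 942/47.
Back-substitute into (2): p₂ = (146 + 1×942/47) / 8 = 1951/94.

p₁ = 942/47, p₂ = 1951/94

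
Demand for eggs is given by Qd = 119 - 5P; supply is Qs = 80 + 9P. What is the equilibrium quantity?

Set Qd = Qs: 119 - 5P = 80 + 9P.
39 = 14P, so P* = 39/14.
Q* = 119 − 5(39/14) = 1471/14.

Q* = 1471/14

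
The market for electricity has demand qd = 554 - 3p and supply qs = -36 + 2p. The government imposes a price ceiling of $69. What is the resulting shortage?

Shortage = 245

Equilibrium price would be p* = 118, so the ceiling at 69 binds.
At p = 69: qd = 554 − 3(69) = 347, qs = -36 + 2(69) = 102.
Shortage = 347 − 102 = 245.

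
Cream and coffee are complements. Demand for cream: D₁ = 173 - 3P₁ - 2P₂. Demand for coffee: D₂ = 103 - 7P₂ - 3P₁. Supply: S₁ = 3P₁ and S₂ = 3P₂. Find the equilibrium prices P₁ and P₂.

P₁ = 254/9, P₂ = 11/6

Market 1: 173 - 3P₁ - 2P₂ = 3P₁ → 6P₁ + 2P₂ = 173.
Market 2: 10P₂ + 3P₁ = 103.
Eliminating P₂: 10×(1) − 2×(2) gives 54P₁ = 1524, so P₁ = 254/9.
Back-substitute into (2): P₂ = (103 − 3×254/9) / 10 = 11/6.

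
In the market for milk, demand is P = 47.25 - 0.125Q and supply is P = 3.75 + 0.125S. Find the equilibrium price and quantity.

Set the two price expressions equal: 47.25 - 0.125Q = 3.75 + 0.125Q.
43.5 = 0.25Q, so Q* = 174.
P* = 47.25 − (0.125)(174) = 25.5.

P* = 25.5, Q* = 174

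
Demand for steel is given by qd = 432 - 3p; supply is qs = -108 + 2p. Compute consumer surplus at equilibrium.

Equilibrium: 432 - 3p = -108 + 2p gives p* = 108, q* = 108.
Demand choke price (qd = 0): p = 144.
CS = ½(144 − 108)(108) = 1944.

Consumer surplus = 1944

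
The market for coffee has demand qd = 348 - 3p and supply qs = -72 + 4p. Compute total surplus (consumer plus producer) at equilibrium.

Total surplus = 8232

Equilibrium: 348 - 3p = -72 + 4p gives p* = 60, q* = 168.
Demand choke price: p = 116; supply starts at p = 18.
CS = ½(116 − 60)(168) = 4704; PS = ½(60 − 18)(168) = 3528.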